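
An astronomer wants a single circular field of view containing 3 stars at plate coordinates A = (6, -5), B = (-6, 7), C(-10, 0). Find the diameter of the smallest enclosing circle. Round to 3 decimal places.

Side lengths²: AB² = 288, AC² = 281, BC² = 65.
Since AB² = 288 < 281 + 65 = 346, the triangle is acute, so the smallest enclosing circle is the circumcircle.
Circumcentre = (-29/22, -7/22), r² = 18265/242.
Diameter = 2r = 2√(18265/242) ≈ 17.375.

17.375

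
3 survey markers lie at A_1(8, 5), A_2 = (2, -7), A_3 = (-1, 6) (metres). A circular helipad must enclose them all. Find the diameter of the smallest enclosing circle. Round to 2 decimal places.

14.22

Side lengths²: A_1A_2² = 180, A_1A_3² = 82, A_2A_3² = 178.
Since A_1A_2² = 180 < 178 + 82 = 260, the triangle is acute, so the smallest enclosing circle is the circumcircle.
Circumcentre = (55/19, 1/19), r² = 18245/361.
Diameter = 2r = 2√(18245/361) ≈ 14.22.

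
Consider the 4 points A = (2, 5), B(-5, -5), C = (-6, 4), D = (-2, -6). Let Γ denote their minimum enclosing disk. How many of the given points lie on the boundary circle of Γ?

The farthest pair is A–B with squared distance 149. The circle on this segment as diameter has centre (-1.5, 0) and r² = 149/4 = 37.25.
Check C: distance² to centre = 36.25 ≤ 37.25, so it lies inside.
All remaining points lie in this disk, and no smaller disk contains both endpoints, so this is the minimum enclosing circle.
The points at distance exactly r from the centre are A, B — 2 points.

2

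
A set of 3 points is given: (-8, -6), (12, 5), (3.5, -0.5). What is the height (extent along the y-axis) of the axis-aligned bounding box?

max y = 5, min y = -6, so height = 11.

11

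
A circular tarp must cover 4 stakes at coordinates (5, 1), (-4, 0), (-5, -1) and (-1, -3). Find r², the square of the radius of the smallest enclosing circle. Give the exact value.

26

By Welzl's lemma the MEC is supported by two points (diametrically opposite) or three points (on a circumcircle).
The farthest pair is (5, 1)–(-5, -1) with squared distance 104. The circle on this segment as diameter has centre (0, 0) and r² = 104/4 = 26.
Check (-4, 0): distance² to centre = 16 ≤ 26, so it lies inside.
All remaining points lie in this disk, and no smaller disk contains both endpoints, so this is the minimum enclosing circle.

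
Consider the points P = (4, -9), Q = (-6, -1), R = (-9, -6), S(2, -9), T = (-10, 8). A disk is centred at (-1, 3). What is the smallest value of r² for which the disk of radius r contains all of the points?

169

The required radius is the distance from (-1, 3) to the farthest point.
Squared distances: 169, 41, 145, 153, 106.
Maximum is 169, attained at P.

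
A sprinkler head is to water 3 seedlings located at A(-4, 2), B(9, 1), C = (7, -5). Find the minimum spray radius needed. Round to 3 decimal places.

Side lengths²: AB² = 170, AC² = 170, BC² = 40.
Since AC² = 170 < 170 + 40 = 210, the triangle is acute, so the smallest enclosing circle is the circumcircle.
Circumcentre = (2.375, -0.125), r² = 45.15625.
r = √(45.15625) ≈ 6.720.

6.720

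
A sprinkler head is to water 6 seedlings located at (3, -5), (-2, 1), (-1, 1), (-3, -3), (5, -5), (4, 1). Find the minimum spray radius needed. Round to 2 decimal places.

4.61

By Welzl's lemma the MEC is supported by two points (diametrically opposite) or three points (on a circumcircle).
The farthest pair is (-2, 1)–(5, -5) with squared distance 85. The circle on this segment as diameter has centre (1.5, -2) and r² = 85/4 = 21.25.
Check (3, -5): distance² to centre = 11.25 ≤ 21.25, so it lies inside.
All remaining points lie in this disk, and no smaller disk contains both endpoints, so this is the minimum enclosing circle.
r = √(21.25) ≈ 4.61.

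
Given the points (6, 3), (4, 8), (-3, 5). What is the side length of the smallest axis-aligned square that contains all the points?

The bounding box has width 9 and height 5.
An axis-aligned square enclosing the set must have side ≥ max(width, height).
So the minimum side is max(9, 5) = 9.

9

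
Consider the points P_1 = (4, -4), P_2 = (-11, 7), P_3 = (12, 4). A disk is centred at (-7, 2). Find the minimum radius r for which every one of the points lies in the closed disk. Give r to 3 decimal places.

The required radius is the distance from (-7, 2) to the farthest point.
Squared distances: 157, 41, 365.
Maximum is 365, attained at P_3.
r = √365 ≈ 19.105.

19.105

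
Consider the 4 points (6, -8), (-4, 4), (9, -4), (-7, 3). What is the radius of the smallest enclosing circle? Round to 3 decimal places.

8.747

By Welzl's lemma the MEC is supported by two points (diametrically opposite) or three points (on a circumcircle).
The minimum enclosing circle is determined by three boundary points: (6, -8), (9, -4), (-7, 3).
Their circumcentre is (27/34, -33/34) with r² = 44225/578.
The farthest remaining point (-4, 4) is at distance² 27565/578 ≤ 44225/578.
r = √(44225/578) ≈ 8.747.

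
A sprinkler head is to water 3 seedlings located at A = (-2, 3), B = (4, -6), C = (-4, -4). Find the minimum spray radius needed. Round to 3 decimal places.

Side lengths²: AB² = 117, AC² = 53, BC² = 68.
Since AB² = 117 < 68 + 53 = 121, the triangle is acute, so the smallest enclosing circle is the circumcircle.
Circumcentre = (0.85, -1.6), r² = 29.2825.
r = √(29.2825) ≈ 5.411.

5.411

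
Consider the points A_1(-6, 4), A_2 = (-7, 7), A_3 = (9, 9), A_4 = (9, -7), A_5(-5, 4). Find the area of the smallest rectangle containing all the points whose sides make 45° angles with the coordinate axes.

In coordinates u = x + y, v = x − y the rectangle is axis-aligned; the map (x,y)→(u,v) scales areas by 2.
u-values: -2, 0, 18, 2, -1; range = 18 − (-2) = 20.
v-values: -10, -14, 0, 16, -9; range = 16 − (-14) = 30.
Area = (20 × 30) / 2 = 300.

300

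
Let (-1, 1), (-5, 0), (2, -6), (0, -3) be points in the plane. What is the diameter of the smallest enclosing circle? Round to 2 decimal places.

9.22

The minimum enclosing circle of a finite set is fixed by two of the points (as a diameter) or three (as a circumcircle).
The farthest pair is (-5, 0)–(2, -6) with squared distance 85. The circle on this segment as diameter has centre (-1.5, -3) and r² = 85/4 = 21.25.
Check (-1, 1): distance² to centre = 16.25 ≤ 21.25, so it lies inside.
All remaining points lie in this disk, and no smaller disk contains both endpoints, so this is the minimum enclosing circle.
Diameter = 2r = 2√(21.25) ≈ 9.22.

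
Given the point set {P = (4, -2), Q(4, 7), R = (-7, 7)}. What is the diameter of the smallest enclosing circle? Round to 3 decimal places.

Side lengths²: PQ² = 81, PR² = 202, QR² = 121.
Since PR² = 202 ≥ 121 + 81 = 202, the angle opposite PR is not acute, so the smallest enclosing circle has PR as diameter.
Centre = midpoint of PR = (-1.5, 2.5), r² = 202/4 = 50.5.
Diameter = 2r = 2√(50.5) ≈ 14.213.

14.213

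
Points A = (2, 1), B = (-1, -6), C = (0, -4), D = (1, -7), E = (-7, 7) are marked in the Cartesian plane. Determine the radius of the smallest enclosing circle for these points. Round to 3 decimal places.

The farthest pair is D–E with squared distance 260. The circle on this segment as diameter has centre (-3, 0) and r² = 260/4 = 65.
Check A: distance² to centre = 26 ≤ 65, so it lies inside.
All remaining points lie in this disk, and no smaller disk contains both endpoints, so this is the minimum enclosing circle.
r = √65 ≈ 8.062.

8.062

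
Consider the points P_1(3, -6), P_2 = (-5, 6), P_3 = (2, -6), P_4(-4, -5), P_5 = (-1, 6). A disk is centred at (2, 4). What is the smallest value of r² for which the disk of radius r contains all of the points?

117

The required radius is the distance from (2, 4) to the farthest point.
Squared distances: 101, 53, 100, 117, 13.
Maximum is 117, attained at P_4.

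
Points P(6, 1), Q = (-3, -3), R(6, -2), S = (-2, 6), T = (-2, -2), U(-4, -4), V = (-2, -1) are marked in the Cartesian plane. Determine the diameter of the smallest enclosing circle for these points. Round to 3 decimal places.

The minimum enclosing circle of a finite set is fixed by two of the points (as a diameter) or three (as a circumcircle).
The minimum enclosing circle is determined by three boundary points: R, S, U.
Their circumcentre is (1/3, 1/3) with r² = 338/9.
The farthest remaining point P is at distance² 293/9 ≤ 338/9.
Diameter = 2r = 2√(338/9) ≈ 12.257.

12.257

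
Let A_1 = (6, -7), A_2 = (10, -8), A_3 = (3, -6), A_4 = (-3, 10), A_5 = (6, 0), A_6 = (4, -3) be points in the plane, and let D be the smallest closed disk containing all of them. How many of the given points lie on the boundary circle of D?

The minimum enclosing circle of a finite set is fixed by two of the points (as a diameter) or three (as a circumcircle).
The farthest pair is A_2–A_4 with squared distance 493. The circle on this segment as diameter has centre (3.5, 1) and r² = 493/4 = 123.25.
Check A_1: distance² to centre = 70.25 ≤ 123.25, so it lies inside.
All remaining points lie in this disk, and no smaller disk contains both endpoints, so this is the minimum enclosing circle.
The points at distance exactly r from the centre are A_2, A_4 — 2 points.

2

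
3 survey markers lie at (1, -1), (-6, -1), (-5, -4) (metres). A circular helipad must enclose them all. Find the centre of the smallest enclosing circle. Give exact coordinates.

(-2.5, -1.5)

Call the three points A, B, C in the order given.
Side lengths²: AB² = 49, AC² = 45, BC² = 10.
Since AB² = 49 < 45 + 10 = 55, the triangle is acute, so the smallest enclosing circle is the circumcircle.
Circumcentre = (-2.5, -1.5), r² = 12.5.
Centre = (-2.5, -1.5).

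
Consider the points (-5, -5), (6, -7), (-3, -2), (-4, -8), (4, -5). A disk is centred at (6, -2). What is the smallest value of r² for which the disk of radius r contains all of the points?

136

The required radius is the distance from (6, -2) to the farthest point.
Squared distances: 130, 25, 81, 136, 13.
Maximum is 136, attained at (-4, -8).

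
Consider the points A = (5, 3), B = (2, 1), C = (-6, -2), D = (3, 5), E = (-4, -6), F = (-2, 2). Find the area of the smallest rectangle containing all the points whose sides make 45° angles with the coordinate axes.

In coordinates u = x + y, v = x − y the rectangle is axis-aligned; the map (x,y)→(u,v) scales areas by 2.
u-values: 8, 3, -8, 8, -10, 0; range = 8 − (-10) = 18.
v-values: 2, 1, -4, -2, 2, -4; range = 2 − (-4) = 6.
Area = (18 × 6) / 2 = 54.

54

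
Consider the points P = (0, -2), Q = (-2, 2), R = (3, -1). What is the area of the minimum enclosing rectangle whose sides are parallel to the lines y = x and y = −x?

16

In coordinates u = x + y, v = x − y the rectangle is axis-aligned; the map (x,y)→(u,v) scales areas by 2.
u-values: -2, 0, 2; range = 2 − (-2) = 4.
v-values: 2, -4, 4; range = 4 − (-4) = 8.
Area = (4 × 8) / 2 = 16.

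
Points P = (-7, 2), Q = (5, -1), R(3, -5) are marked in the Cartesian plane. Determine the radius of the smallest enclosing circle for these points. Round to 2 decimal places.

6.25

Side lengths²: PQ² = 153, PR² = 149, QR² = 20.
Since PQ² = 153 < 149 + 20 = 169, the triangle is acute, so the smallest enclosing circle is the circumcircle.
Circumcentre = (-11/9, -7/18), r² = 12665/324.
r = √(12665/324) ≈ 6.25.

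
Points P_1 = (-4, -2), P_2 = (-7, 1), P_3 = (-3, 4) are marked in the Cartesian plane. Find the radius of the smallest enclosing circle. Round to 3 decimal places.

3.072

Side lengths²: P_1P_2² = 18, P_1P_3² = 37, P_2P_3² = 25.
Since P_1P_3² = 37 < 25 + 18 = 43, the triangle is acute, so the smallest enclosing circle is the circumcircle.
Circumcentre = (-55/14, 15/14), r² = 925/98.
r = √(925/98) ≈ 3.072.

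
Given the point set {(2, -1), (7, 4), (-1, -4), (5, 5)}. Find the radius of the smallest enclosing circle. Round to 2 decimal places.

By Welzl's lemma the MEC is supported by two points (diametrically opposite) or three points (on a circumcircle).
The farthest pair is (7, 4)–(-1, -4) with squared distance 128. The circle on this segment as diameter has centre (3, 0) and r² = 128/4 = 32.
Check (2, -1): distance² to centre = 2 ≤ 32, so it lies inside.
All remaining points lie in this disk, and no smaller disk contains both endpoints, so this is the minimum enclosing circle.
r = √32 ≈ 5.66.

5.66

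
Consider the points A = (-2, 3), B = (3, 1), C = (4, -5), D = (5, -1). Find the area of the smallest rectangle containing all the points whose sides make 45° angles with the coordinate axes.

In coordinates u = x + y, v = x − y the rectangle is axis-aligned; the map (x,y)→(u,v) scales areas by 2.
u-values: 1, 4, -1, 4; range = 4 − (-1) = 5.
v-values: -5, 2, 9, 6; range = 9 − (-5) = 14.
Area = (5 × 14) / 2 = 35.

35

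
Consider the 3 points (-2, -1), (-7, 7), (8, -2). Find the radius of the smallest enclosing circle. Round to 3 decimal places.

Call the three points A, B, C in the order given.
Side lengths²: AB² = 89, AC² = 101, BC² = 306.
Since BC² = 306 ≥ 101 + 89 = 190, the angle opposite BC is not acute, so the smallest enclosing circle has BC as diameter.
Centre = midpoint of BC = (0.5, 2.5), r² = 306/4 = 76.5.
r = √(76.5) ≈ 8.746.

8.746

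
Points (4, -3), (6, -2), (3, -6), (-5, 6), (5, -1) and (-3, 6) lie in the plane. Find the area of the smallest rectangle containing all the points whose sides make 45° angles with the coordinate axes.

In coordinates u = x + y, v = x − y the rectangle is axis-aligned; the map (x,y)→(u,v) scales areas by 2.
u-values: 1, 4, -3, 1, 4, 3; range = 4 − (-3) = 7.
v-values: 7, 8, 9, -11, 6, -9; range = 9 − (-11) = 20.
Area = (7 × 20) / 2 = 70.

70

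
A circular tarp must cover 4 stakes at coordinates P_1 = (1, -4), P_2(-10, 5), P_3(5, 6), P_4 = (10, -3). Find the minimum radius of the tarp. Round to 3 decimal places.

By Welzl's lemma the MEC is supported by two points (diametrically opposite) or three points (on a circumcircle).
The farthest pair is P_2–P_4 with squared distance 464. The circle on this segment as diameter has centre (0, 1) and r² = 464/4 = 116.
Check P_1: distance² to centre = 26 ≤ 116, so it lies inside.
All remaining points lie in this disk, and no smaller disk contains both endpoints, so this is the minimum enclosing circle.
r = √116 ≈ 10.770.

10.770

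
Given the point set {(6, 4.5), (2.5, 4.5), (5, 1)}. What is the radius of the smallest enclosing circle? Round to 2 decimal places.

2.24

Call the three points A, B, C in the order given.
Side lengths²: AB² = 12.25, AC² = 13.25, BC² = 18.5.
Since BC² = 18.5 < 13.25 + 12.25 = 25.5, the triangle is acute, so the smallest enclosing circle is the circumcircle.
Circumcentre = (4.25, 87/28), r² = 1961/392.
r = √(1961/392) ≈ 2.24.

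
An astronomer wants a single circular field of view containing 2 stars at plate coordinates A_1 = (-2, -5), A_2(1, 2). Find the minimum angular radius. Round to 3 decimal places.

3.808

The smallest circle enclosing two points has them as diameter endpoints.
Centre = midpoint = (-0.5, -1.5); r² = |A_1A_2|²/4 = 58/4 = 14.5.
r = √(14.5) ≈ 3.808.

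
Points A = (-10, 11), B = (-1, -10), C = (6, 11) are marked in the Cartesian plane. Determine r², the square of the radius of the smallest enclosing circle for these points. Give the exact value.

145

Side lengths²: AB² = 522, AC² = 256, BC² = 490.
Since AB² = 522 < 490 + 256 = 746, the triangle is acute, so the smallest enclosing circle is the circumcircle.
Circumcentre = (-2, 2), r² = 145.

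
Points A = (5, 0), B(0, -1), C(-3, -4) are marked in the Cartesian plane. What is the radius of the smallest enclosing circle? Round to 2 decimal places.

4.47

Side lengths²: AB² = 26, AC² = 80, BC² = 18.
Since AC² = 80 ≥ 26 + 18 = 44, the angle opposite AC is not acute, so the smallest enclosing circle has AC as diameter.
Centre = midpoint of AC = (1, -2), r² = 80/4 = 20.
r = √20 ≈ 4.47.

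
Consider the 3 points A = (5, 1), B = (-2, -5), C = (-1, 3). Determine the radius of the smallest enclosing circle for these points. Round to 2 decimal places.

4.70

Side lengths²: AB² = 85, AC² = 40, BC² = 65.
Since AB² = 85 < 65 + 40 = 105, the triangle is acute, so the smallest enclosing circle is the circumcircle.
Circumcentre = (0.9, -1.3), r² = 22.1.
r = √(22.1) ≈ 4.70.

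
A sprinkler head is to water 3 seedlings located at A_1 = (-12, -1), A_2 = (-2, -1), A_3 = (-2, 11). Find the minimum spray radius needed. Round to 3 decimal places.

7.810

Side lengths²: A_1A_2² = 100, A_1A_3² = 244, A_2A_3² = 144.
Since A_1A_3² = 244 ≥ 144 + 100 = 244, the angle opposite A_1A_3 is not acute, so the smallest enclosing circle has A_1A_3 as diameter.
Centre = midpoint of A_1A_3 = (-7, 5), r² = 244/4 = 61.
r = √61 ≈ 7.810.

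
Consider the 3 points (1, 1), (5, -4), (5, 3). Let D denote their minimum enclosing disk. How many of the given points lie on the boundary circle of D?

3

Call the three points A, B, C in the order given.
Side lengths²: AB² = 41, AC² = 20, BC² = 49.
Since BC² = 49 < 41 + 20 = 61, the triangle is acute, so the smallest enclosing circle is the circumcircle.
Circumcentre = (4.25, -0.5), r² = 12.8125.
The points at distance exactly r from the centre are (1, 1), (5, -4), (5, 3) — 3 points.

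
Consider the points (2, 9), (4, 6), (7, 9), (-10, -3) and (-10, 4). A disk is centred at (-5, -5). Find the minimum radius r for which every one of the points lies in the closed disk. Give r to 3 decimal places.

The required radius is the distance from (-5, -5) to the farthest point.
Squared distances: 245, 202, 340, 29, 106.
Maximum is 340, attained at (7, 9).
r = √340 ≈ 18.439.

18.439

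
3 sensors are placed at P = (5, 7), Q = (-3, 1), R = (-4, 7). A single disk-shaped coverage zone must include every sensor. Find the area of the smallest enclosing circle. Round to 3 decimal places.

Side lengths²: PQ² = 100, PR² = 81, QR² = 37.
Since PQ² = 100 < 81 + 37 = 118, the triangle is acute, so the smallest enclosing circle is the circumcircle.
Circumcentre = (0.5, 14/3), r² = 925/36.
Area = π·r² = π·925/36 ≈ 80.721.

80.721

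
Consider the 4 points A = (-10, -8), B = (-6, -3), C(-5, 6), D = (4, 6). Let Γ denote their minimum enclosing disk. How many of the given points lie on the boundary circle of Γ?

2

The farthest pair is A–D with squared distance 392. The circle on this segment as diameter has centre (-3, -1) and r² = 392/4 = 98.
Check B: distance² to centre = 13 ≤ 98, so it lies inside.
All remaining points lie in this disk, and no smaller disk contains both endpoints, so this is the minimum enclosing circle.
The points at distance exactly r from the centre are A, D — 2 points.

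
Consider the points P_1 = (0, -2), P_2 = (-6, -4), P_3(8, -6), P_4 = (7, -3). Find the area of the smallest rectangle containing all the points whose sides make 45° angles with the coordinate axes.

112

In coordinates u = x + y, v = x − y the rectangle is axis-aligned; the map (x,y)→(u,v) scales areas by 2.
u-values: -2, -10, 2, 4; range = 4 − (-10) = 14.
v-values: 2, -2, 14, 10; range = 14 − (-2) = 16.
Area = (14 × 16) / 2 = 112.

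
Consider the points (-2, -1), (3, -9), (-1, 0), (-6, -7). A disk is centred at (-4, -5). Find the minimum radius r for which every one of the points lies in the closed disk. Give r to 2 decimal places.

The required radius is the distance from (-4, -5) to the farthest point.
Squared distances: 20, 65, 34, 8.
Maximum is 65, attained at (3, -9).
r = √65 ≈ 8.06.

8.06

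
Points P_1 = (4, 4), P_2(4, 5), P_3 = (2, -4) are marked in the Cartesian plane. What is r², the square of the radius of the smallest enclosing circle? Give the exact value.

Side lengths²: P_1P_2² = 1, P_1P_3² = 68, P_2P_3² = 85.
Since P_2P_3² = 85 ≥ 68 + 1 = 69, the angle opposite P_2P_3 is not acute, so the smallest enclosing circle has P_2P_3 as diameter.
Centre = midpoint of P_2P_3 = (3, 0.5), r² = 85/4 = 21.25.

21.25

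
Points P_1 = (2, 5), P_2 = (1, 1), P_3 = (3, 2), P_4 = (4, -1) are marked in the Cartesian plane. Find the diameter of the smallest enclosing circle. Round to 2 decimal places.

The farthest pair is P_1–P_4 with squared distance 40. The circle on this segment as diameter has centre (3, 2) and r² = 40/4 = 10.
Check P_2: distance² to centre = 5 ≤ 10, so it lies inside.
All remaining points lie in this disk, and no smaller disk contains both endpoints, so this is the minimum enclosing circle.
Diameter = 2r = 2√10 ≈ 6.32.

6.32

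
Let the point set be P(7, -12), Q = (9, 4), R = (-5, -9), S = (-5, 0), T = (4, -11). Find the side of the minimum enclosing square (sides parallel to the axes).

16

The bounding box has width 14 and height 16.
An axis-aligned square enclosing the set must have side ≥ max(width, height).
So the minimum side is max(14, 16) = 16.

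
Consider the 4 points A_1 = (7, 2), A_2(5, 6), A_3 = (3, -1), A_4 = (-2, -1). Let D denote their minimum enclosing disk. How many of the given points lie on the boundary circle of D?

By Welzl's lemma the MEC is supported by two points (diametrically opposite) or three points (on a circumcircle).
The minimum enclosing circle is determined by three boundary points: A_1, A_2, A_4.
Their circumcentre is (2, 2) with r² = 25.
The farthest remaining point A_3 is at distance² 10 ≤ 25.
The points at distance exactly r from the centre are A_1, A_2, A_4 — 3 points.

3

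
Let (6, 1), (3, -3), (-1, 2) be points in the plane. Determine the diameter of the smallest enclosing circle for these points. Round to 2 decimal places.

7.30

Call the three points A, B, C in the order given.
Side lengths²: AB² = 25, AC² = 50, BC² = 41.
Since AC² = 50 < 41 + 25 = 66, the triangle is acute, so the smallest enclosing circle is the circumcircle.
Circumcentre = (147/62, 37/62), r² = 25625/1922.
Diameter = 2r = 2√(25625/1922) ≈ 7.30.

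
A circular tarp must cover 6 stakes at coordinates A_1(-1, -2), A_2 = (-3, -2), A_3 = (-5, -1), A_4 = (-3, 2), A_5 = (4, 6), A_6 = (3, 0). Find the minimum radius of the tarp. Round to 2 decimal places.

5.70

By Welzl's lemma the MEC is supported by two points (diametrically opposite) or three points (on a circumcircle).
The farthest pair is A_3–A_5 with squared distance 130. The circle on this segment as diameter has centre (-0.5, 2.5) and r² = 130/4 = 32.5.
Check A_1: distance² to centre = 20.5 ≤ 32.5, so it lies inside.
All remaining points lie in this disk, and no smaller disk contains both endpoints, so this is the minimum enclosing circle.
r = √(32.5) ≈ 5.70.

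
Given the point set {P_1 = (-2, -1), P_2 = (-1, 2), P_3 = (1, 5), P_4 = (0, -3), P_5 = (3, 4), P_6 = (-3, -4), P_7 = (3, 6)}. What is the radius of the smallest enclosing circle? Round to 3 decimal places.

The farthest pair is P_6–P_7 with squared distance 136. The circle on this segment as diameter has centre (0, 1) and r² = 136/4 = 34.
Check P_1: distance² to centre = 8 ≤ 34, so it lies inside.
All remaining points lie in this disk, and no smaller disk contains both endpoints, so this is the minimum enclosing circle.
r = √34 ≈ 5.831.

5.831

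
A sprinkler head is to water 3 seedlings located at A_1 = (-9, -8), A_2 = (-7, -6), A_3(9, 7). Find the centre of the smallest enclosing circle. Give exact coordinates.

Side lengths²: A_1A_2² = 8, A_1A_3² = 549, A_2A_3² = 425.
Since A_1A_3² = 549 ≥ 425 + 8 = 433, the angle opposite A_1A_3 is not acute, so the smallest enclosing circle has A_1A_3 as diameter.
Centre = midpoint of A_1A_3 = (0, -0.5), r² = 549/4 = 137.25.
Centre = (0, -0.5).

(0, -0.5)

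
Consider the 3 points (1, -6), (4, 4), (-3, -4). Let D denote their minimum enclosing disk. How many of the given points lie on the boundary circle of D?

3

Call the three points A, B, C in the order given.
Side lengths²: AB² = 109, AC² = 20, BC² = 113.
Since BC² = 113 < 109 + 20 = 129, the triangle is acute, so the smallest enclosing circle is the circumcircle.
Circumcentre = (55/46, -14/23), r² = 61585/2116.
The points at distance exactly r from the centre are (1, -6), (4, 4), (-3, -4) — 3 points.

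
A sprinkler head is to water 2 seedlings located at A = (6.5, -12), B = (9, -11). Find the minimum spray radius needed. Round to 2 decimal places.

1.35

The smallest circle enclosing two points has them as diameter endpoints.
Centre = midpoint = (7.75, -11.5); r² = |AB|²/4 = 7.25/4 = 1.8125.
r = √(1.8125) ≈ 1.35.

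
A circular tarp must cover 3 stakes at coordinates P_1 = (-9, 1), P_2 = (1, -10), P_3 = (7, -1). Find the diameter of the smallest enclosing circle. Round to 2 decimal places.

16.62

Side lengths²: P_1P_2² = 221, P_1P_3² = 260, P_2P_3² = 117.
Since P_1P_3² = 260 < 221 + 117 = 338, the triangle is acute, so the smallest enclosing circle is the circumcircle.
Circumcentre = (-1.25, -2), r² = 69.0625.
Diameter = 2r = 2√(69.0625) ≈ 16.62.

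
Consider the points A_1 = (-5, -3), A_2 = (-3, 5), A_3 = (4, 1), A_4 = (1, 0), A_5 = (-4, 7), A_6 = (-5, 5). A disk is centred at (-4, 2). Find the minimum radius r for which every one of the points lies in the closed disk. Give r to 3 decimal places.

8.062

The required radius is the distance from (-4, 2) to the farthest point.
Squared distances: 26, 10, 65, 29, 25, 10.
Maximum is 65, attained at A_3.
r = √65 ≈ 8.062.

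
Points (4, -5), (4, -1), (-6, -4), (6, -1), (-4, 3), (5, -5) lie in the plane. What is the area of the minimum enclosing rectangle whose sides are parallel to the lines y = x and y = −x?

127.5

In coordinates u = x + y, v = x − y the rectangle is axis-aligned; the map (x,y)→(u,v) scales areas by 2.
u-values: -1, 3, -10, 5, -1, 0; range = 5 − (-10) = 15.
v-values: 9, 5, -2, 7, -7, 10; range = 10 − (-7) = 17.
Area = (15 × 17) / 2 = 127.5.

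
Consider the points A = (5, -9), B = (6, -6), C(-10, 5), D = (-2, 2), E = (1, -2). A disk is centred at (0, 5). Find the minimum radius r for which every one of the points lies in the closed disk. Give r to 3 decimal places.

The required radius is the distance from (0, 5) to the farthest point.
Squared distances: 221, 157, 100, 13, 50.
Maximum is 221, attained at A.
r = √221 ≈ 14.866.

14.866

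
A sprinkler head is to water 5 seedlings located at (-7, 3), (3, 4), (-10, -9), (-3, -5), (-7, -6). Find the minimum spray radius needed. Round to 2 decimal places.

The farthest pair is (3, 4)–(-10, -9) with squared distance 338. The circle on this segment as diameter has centre (-3.5, -2.5) and r² = 338/4 = 84.5.
Check (-7, 3): distance² to centre = 42.5 ≤ 84.5, so it lies inside.
All remaining points lie in this disk, and no smaller disk contains both endpoints, so this is the minimum enclosing circle.
r = √(84.5) ≈ 9.19.

9.19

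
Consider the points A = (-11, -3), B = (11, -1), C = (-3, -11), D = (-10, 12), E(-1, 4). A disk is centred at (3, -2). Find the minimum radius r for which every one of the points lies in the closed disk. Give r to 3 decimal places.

The required radius is the distance from (3, -2) to the farthest point.
Squared distances: 197, 65, 117, 365, 52.
Maximum is 365, attained at D.
r = √365 ≈ 19.105.

19.105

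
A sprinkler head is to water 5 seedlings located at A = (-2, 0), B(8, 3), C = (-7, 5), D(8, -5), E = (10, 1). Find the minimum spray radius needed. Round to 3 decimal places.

9.051

The minimum enclosing circle is determined by three boundary points: C, D, E.
Their circumcentre is (21/22, 15/22) with r² = 19825/242.
The farthest remaining point B is at distance² 13313/242 ≤ 19825/242.
r = √(19825/242) ≈ 9.051.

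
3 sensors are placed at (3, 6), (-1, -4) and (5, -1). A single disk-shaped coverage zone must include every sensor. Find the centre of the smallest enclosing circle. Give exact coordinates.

(1, 1)

Call the three points A, B, C in the order given.
Side lengths²: AB² = 116, AC² = 53, BC² = 45.
Since AB² = 116 ≥ 53 + 45 = 98, the angle opposite AB is not acute, so the smallest enclosing circle has AB as diameter.
Centre = midpoint of AB = (1, 1), r² = 116/4 = 29.
Centre = (1, 1).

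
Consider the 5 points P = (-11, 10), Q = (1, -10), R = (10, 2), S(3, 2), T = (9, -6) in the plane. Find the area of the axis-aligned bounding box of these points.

420

x ranges over [-11, 10], width 21.
y ranges over [-10, 10], height 20.
Area = 21 × 20 = 420.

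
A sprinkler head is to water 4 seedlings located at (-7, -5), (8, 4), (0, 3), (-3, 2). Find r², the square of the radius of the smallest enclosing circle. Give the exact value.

The farthest pair is (-7, -5)–(8, 4) with squared distance 306. The circle on this segment as diameter has centre (0.5, -0.5) and r² = 306/4 = 76.5.
Check (0, 3): distance² to centre = 12.5 ≤ 76.5, so it lies inside.
All remaining points lie in this disk, and no smaller disk contains both endpoints, so this is the minimum enclosing circle.

76.5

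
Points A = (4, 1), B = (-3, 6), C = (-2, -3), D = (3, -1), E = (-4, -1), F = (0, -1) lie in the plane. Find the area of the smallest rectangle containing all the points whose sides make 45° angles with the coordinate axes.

In coordinates u = x + y, v = x − y the rectangle is axis-aligned; the map (x,y)→(u,v) scales areas by 2.
u-values: 5, 3, -5, 2, -5, -1; range = 5 − (-5) = 10.
v-values: 3, -9, 1, 4, -3, 1; range = 4 − (-9) = 13.
Area = (10 × 13) / 2 = 65.

65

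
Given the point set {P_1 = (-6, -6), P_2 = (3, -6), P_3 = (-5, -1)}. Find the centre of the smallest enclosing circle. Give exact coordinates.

Side lengths²: P_1P_2² = 81, P_1P_3² = 26, P_2P_3² = 89.
Since P_2P_3² = 89 < 81 + 26 = 107, the triangle is acute, so the smallest enclosing circle is the circumcircle.
Circumcentre = (-1.5, -4.3), r² = 23.14.
Centre = (-1.5, -4.3).

(-1.5, -4.3)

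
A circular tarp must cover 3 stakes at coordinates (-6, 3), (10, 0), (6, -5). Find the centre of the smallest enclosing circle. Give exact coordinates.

(2, 1.5)

Call the three points A, B, C in the order given.
Side lengths²: AB² = 265, AC² = 208, BC² = 41.
Since AB² = 265 ≥ 208 + 41 = 249, the angle opposite AB is not acute, so the smallest enclosing circle has AB as diameter.
Centre = midpoint of AB = (2, 1.5), r² = 265/4 = 66.25.
Centre = (2, 1.5).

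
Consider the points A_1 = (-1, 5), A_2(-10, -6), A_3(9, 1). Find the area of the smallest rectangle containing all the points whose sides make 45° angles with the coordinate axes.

In coordinates u = x + y, v = x − y the rectangle is axis-aligned; the map (x,y)→(u,v) scales areas by 2.
u-values: 4, -16, 10; range = 10 − (-16) = 26.
v-values: -6, -4, 8; range = 8 − (-6) = 14.
Area = (26 × 14) / 2 = 182.

182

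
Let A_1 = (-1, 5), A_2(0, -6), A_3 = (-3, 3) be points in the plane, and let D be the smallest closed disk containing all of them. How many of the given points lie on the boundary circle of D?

Side lengths²: A_1A_2² = 122, A_1A_3² = 8, A_2A_3² = 90.
Since A_1A_2² = 122 ≥ 90 + 8 = 98, the angle opposite A_1A_2 is not acute, so the smallest enclosing circle has A_1A_2 as diameter.
Centre = midpoint of A_1A_2 = (-0.5, -0.5), r² = 122/4 = 30.5.
The points at distance exactly r from the centre are A_1, A_2 — 2 points.

2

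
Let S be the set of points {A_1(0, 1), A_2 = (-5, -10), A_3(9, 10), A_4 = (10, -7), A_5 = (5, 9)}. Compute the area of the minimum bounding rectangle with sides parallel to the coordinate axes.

x ranges over [-5, 10], width 15.
y ranges over [-10, 10], height 20.
Area = 15 × 20 = 300.

300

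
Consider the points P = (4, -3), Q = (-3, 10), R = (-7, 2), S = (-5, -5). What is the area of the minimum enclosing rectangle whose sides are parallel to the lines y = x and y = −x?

In coordinates u = x + y, v = x − y the rectangle is axis-aligned; the map (x,y)→(u,v) scales areas by 2.
u-values: 1, 7, -5, -10; range = 7 − (-10) = 17.
v-values: 7, -13, -9, 0; range = 7 − (-13) = 20.
Area = (17 × 20) / 2 = 170.

170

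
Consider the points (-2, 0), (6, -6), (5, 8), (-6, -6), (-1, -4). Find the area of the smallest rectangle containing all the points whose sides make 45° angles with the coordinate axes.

187.5

In coordinates u = x + y, v = x − y the rectangle is axis-aligned; the map (x,y)→(u,v) scales areas by 2.
u-values: -2, 0, 13, -12, -5; range = 13 − (-12) = 25.
v-values: -2, 12, -3, 0, 3; range = 12 − (-3) = 15.
Area = (25 × 15) / 2 = 187.5.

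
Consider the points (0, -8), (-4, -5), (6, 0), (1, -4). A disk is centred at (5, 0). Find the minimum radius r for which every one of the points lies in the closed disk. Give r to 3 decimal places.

10.296

The required radius is the distance from (5, 0) to the farthest point.
Squared distances: 89, 106, 1, 32.
Maximum is 106, attained at (-4, -5).
r = √106 ≈ 10.296.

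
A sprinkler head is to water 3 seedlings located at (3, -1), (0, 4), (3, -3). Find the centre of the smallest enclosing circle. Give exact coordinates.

(1.5, 0.5)

Call the three points A, B, C in the order given.
Side lengths²: AB² = 34, AC² = 4, BC² = 58.
Since BC² = 58 ≥ 34 + 4 = 38, the angle opposite BC is not acute, so the smallest enclosing circle has BC as diameter.
Centre = midpoint of BC = (1.5, 0.5), r² = 58/4 = 14.5.
Centre = (1.5, 0.5).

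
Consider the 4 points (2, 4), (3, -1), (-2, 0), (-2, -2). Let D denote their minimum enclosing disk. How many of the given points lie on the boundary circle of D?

3

A smallest enclosing disk is always determined by at most three of the input points on its boundary.
The farthest pair is (2, 4)–(-2, -2) with squared distance 52. The circle on this segment as diameter has centre (0, 1) and r² = 52/4 = 13.
Check (3, -1): distance² to centre = 13 ≤ 13, so it lies inside.
All remaining points lie in this disk, and no smaller disk contains both endpoints, so this is the minimum enclosing circle.
The points at distance exactly r from the centre are (2, 4), (3, -1), (-2, -2) — 3 points.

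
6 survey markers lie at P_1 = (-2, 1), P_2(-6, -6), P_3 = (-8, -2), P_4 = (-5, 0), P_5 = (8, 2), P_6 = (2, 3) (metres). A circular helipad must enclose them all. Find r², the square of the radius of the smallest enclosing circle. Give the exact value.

5525/81

By Welzl's lemma the MEC is supported by two points (diametrically opposite) or three points (on a circumcircle).
The minimum enclosing circle is determined by three boundary points: P_2, P_3, P_5.
Their circumcentre is (1/9, -4/9) with r² = 5525/81.
The farthest remaining point P_4 is at distance² 2132/81 ≤ 5525/81.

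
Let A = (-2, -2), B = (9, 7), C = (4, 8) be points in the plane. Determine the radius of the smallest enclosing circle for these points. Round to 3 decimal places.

Side lengths²: AB² = 202, AC² = 136, BC² = 26.
Since AB² = 202 ≥ 136 + 26 = 162, the angle opposite AB is not acute, so the smallest enclosing circle has AB as diameter.
Centre = midpoint of AB = (3.5, 2.5), r² = 202/4 = 50.5.
r = √(50.5) ≈ 7.106.

7.106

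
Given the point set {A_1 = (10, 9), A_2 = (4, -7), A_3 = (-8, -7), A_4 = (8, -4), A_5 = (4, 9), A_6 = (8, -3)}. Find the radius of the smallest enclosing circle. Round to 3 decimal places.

12.042

The farthest pair is A_1–A_3 with squared distance 580. The circle on this segment as diameter has centre (1, 1) and r² = 580/4 = 145.
Check A_2: distance² to centre = 73 ≤ 145, so it lies inside.
All remaining points lie in this disk, and no smaller disk contains both endpoints, so this is the minimum enclosing circle.
r = √145 ≈ 12.042.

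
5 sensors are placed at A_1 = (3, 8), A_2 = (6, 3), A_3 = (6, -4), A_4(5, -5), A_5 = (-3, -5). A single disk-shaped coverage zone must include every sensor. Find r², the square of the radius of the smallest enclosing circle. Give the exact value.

35465/676

The minimum enclosing circle of a finite set is fixed by two of the points (as a diameter) or three (as a circumcircle).
The minimum enclosing circle is determined by three boundary points: A_1, A_4, A_5.
Their circumcentre is (1, 27/26) with r² = 35465/676.
The farthest remaining point A_3 is at distance² 34061/676 ≤ 35465/676.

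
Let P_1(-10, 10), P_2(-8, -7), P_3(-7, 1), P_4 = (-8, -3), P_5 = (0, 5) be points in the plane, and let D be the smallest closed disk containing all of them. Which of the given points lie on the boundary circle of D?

P_1, P_2, P_5

A smallest enclosing disk is always determined by at most three of the input points on its boundary.
The minimum enclosing circle is determined by three boundary points: P_1, P_2, P_5.
Their circumcentre is (-7.9375, 1.625) with r² = 74.39453125.
The farthest remaining point P_4 is at distance² 21.39453125 ≤ 74.39453125.
The points at distance exactly r from the centre are P_1, P_2, P_5 — 3 points.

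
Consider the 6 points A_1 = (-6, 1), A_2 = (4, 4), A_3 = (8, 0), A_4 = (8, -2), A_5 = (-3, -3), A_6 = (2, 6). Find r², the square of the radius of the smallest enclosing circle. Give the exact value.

51.25

By Welzl's lemma the MEC is supported by two points (diametrically opposite) or three points (on a circumcircle).
The farthest pair is A_1–A_4 with squared distance 205. The circle on this segment as diameter has centre (1, -0.5) and r² = 205/4 = 51.25.
Check A_2: distance² to centre = 29.25 ≤ 51.25, so it lies inside.
All remaining points lie in this disk, and no smaller disk contains both endpoints, so this is the minimum enclosing circle.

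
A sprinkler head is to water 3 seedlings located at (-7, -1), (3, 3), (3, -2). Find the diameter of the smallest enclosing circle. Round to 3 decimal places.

Call the three points A, B, C in the order given.
Side lengths²: AB² = 116, AC² = 101, BC² = 25.
Since AB² = 116 < 101 + 25 = 126, the triangle is acute, so the smallest enclosing circle is the circumcircle.
Circumcentre = (-1.8, 0.5), r² = 29.29.
Diameter = 2r = 2√(29.29) ≈ 10.824.

10.824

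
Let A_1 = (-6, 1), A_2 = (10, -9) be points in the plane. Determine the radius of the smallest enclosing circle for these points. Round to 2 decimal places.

9.43

The smallest circle enclosing two points has them as diameter endpoints.
Centre = midpoint = (2, -4); r² = |A_1A_2|²/4 = 356/4 = 89.
r = √89 ≈ 9.43.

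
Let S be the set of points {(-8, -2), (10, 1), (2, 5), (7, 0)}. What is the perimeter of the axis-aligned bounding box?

Width = max x − min x = 10 − (-8) = 18.
Height = max y − min y = 5 − (-2) = 7.
Perimeter = 2(18 + 7) = 50.

50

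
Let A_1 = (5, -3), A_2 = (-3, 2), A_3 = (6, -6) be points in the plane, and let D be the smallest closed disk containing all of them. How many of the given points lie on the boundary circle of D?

Side lengths²: A_1A_2² = 89, A_1A_3² = 10, A_2A_3² = 145.
Since A_2A_3² = 145 ≥ 89 + 10 = 99, the angle opposite A_2A_3 is not acute, so the smallest enclosing circle has A_2A_3 as diameter.
Centre = midpoint of A_2A_3 = (1.5, -2), r² = 145/4 = 36.25.
The points at distance exactly r from the centre are A_2, A_3 — 2 points.

2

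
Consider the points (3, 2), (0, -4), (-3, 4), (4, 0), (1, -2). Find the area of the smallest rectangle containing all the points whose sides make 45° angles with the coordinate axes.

49.5

In coordinates u = x + y, v = x − y the rectangle is axis-aligned; the map (x,y)→(u,v) scales areas by 2.
u-values: 5, -4, 1, 4, -1; range = 5 − (-4) = 9.
v-values: 1, 4, -7, 4, 3; range = 4 − (-7) = 11.
Area = (9 × 11) / 2 = 49.5.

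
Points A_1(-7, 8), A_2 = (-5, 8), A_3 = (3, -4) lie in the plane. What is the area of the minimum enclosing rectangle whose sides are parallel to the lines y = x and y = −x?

44

In coordinates u = x + y, v = x − y the rectangle is axis-aligned; the map (x,y)→(u,v) scales areas by 2.
u-values: 1, 3, -1; range = 3 − (-1) = 4.
v-values: -15, -13, 7; range = 7 − (-15) = 22.
Area = (4 × 22) / 2 = 44.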